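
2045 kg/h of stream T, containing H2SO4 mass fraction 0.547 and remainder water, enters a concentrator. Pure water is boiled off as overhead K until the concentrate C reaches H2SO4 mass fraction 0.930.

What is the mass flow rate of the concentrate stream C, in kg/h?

1203 kg/h

H2SO4 is conserved: 2045×0.547 = 1118.6 kg/h all reports to the concentrate.
Concentrate = 1118.6/(target fraction) = 1202.8 kg/h.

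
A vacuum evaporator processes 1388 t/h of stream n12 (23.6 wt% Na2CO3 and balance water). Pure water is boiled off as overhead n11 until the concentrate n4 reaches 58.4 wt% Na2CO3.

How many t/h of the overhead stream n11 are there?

Na2CO3 is conserved: 1388×0.236 = 327.57 t/h all reports to the concentrate.
Concentrate = 327.57/(target fraction) = 560.9 t/h.
Overhead = 1388 − 560.9 = 827.1 t/h.

827.1 t/h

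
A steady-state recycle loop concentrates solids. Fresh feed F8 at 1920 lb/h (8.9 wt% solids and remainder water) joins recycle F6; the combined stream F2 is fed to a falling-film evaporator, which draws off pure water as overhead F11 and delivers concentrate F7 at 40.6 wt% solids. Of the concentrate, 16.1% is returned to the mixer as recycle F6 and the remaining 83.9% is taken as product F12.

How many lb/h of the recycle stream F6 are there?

Overall solids balance (none leaves overhead): solids in fresh feed = solids in product, i.e. 1920×0.089 = (1−0.161)·F7·0.406.
F7 = 170.88/(0.406×0.839) = 501.65 lb/h.
Recycle F6 = 0.161×501.65 = 80.766 lb/h.

80.77 lb/h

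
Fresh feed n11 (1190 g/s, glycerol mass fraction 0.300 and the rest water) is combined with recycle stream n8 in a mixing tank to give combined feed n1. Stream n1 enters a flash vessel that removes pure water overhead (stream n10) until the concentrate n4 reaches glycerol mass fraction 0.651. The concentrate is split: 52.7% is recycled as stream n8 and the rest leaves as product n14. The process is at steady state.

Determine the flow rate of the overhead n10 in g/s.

Overall glycerol balance (none leaves overhead): glycerol in fresh feed = glycerol in product, i.e. 1190×0.300 = (1−0.527)·n4·0.651.
n4 = 357/(0.651×0.473) = 1159.4 g/s.
Recycle n8 = 0.527×1159.4 = 610.99 g/s.
Combined feed n1 = 1190 + 610.99 = 1801 g/s.
Overhead n10 = n1 − n4 = 1801 − 1159.4 = 641.61 g/s.

641.6 g/s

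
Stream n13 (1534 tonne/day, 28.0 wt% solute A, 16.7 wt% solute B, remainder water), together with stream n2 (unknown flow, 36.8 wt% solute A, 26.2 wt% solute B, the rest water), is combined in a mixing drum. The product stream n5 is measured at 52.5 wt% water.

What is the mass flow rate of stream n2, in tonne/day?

Let n2 be the unknown flow. Total out = 1534 + n2.
water balance: 848.3 + 0.370·n2 = 0.525·(1534 + n2)
(0.370 − 0.525)·n2 = 0.525×1534 − 848.3 = -42.952
n2 = -42.952 / -0.155 = 277.11 tonne/day

277.1 tonne/day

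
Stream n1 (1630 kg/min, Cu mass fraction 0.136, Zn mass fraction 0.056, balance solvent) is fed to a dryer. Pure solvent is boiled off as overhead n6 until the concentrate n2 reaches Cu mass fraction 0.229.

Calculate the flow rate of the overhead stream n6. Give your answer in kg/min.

662 kg/min

Cu is conserved: 1630×0.136 = 221.68 kg/min all reports to the concentrate.
Concentrate = 221.68/(target fraction) = 968.03 kg/min.
Overhead = 1630 − 968.03 = 661.97 kg/min.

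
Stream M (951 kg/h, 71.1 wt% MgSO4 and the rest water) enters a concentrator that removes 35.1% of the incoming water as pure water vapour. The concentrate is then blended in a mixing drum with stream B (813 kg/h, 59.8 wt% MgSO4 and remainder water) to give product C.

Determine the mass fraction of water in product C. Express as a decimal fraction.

0.303

Vapour removed = 0.351×0.289×951 = 96.468 kg/h; concentrate = 854.53 kg/h.
water reaching the mixer = 178.37 (from concentrate) + 813×0.402 = 505.2 kg/h.
Product flow = 854.53 + 813 = 1667.5 kg/h; water fraction = 0.303.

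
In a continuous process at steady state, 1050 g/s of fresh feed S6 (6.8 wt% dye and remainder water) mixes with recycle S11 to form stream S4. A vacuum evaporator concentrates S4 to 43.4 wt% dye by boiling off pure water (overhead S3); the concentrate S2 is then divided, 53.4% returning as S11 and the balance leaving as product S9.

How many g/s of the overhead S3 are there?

Overall dye balance (none leaves overhead): dye in fresh feed = dye in product, i.e. 1050×0.068 = (1−0.534)·S2·0.434.
S2 = 71.4/(0.434×0.466) = 353.04 g/s.
Recycle S11 = 0.534×353.04 = 188.52 g/s.
Combined feed S4 = 1050 + 188.52 = 1238.5 g/s.
Overhead S3 = S4 − S2 = 1238.5 − 353.04 = 885.48 g/s.

885.5 g/s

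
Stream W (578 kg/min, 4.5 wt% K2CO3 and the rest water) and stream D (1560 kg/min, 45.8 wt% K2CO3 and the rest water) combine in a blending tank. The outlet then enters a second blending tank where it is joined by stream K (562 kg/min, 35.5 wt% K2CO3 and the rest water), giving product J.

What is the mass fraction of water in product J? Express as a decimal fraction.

Overall, product flow = 2700 kg/min.
water in = 578×0.955 + 1560×0.542 + 562×0.645 = 1760 kg/min.
water fraction in J = 0.652.

0.652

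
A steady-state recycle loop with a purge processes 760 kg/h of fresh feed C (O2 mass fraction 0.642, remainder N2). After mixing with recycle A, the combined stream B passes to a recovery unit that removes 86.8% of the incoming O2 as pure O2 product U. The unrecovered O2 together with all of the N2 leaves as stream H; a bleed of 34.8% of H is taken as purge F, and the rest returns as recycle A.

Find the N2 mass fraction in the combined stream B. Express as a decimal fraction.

N2 enters only via C and leaves only via the purge: 760×0.358 = 0.348×(N2 in H), and the recovery unit passes all N2, so N2 in B = N2 in H = 781.84 kg/h.
O2 in B: m_A = 760×0.642 + (1−0.348)·(1−0.868)·m_A, so m_A = 487.92/0.9139 = 533.87 kg/h.
B = 533.87 + 781.84 = 1315.7 kg/h.
N2 fraction in B = 781.84/1315.7 = 0.594.

0.594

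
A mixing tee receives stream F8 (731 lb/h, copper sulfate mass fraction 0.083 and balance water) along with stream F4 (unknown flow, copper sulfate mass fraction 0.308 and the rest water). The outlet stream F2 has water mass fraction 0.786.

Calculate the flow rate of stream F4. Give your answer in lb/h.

1019 lb/h

Let F4 be the unknown flow. Total out = 731 + F4.
water balance: 670.33 + 0.692·F4 = 0.786·(731 + F4)
(0.692 − 0.786)·F4 = 0.786×731 − 670.33 = -95.761
F4 = -95.761 / -0.094 = 1018.7 lb/h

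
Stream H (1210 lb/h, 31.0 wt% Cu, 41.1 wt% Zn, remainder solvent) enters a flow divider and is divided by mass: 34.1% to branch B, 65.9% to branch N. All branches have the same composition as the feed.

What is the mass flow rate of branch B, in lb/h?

412.6 lb/h

Branch B flow = 0.341×1210 = 412.61 lb/h.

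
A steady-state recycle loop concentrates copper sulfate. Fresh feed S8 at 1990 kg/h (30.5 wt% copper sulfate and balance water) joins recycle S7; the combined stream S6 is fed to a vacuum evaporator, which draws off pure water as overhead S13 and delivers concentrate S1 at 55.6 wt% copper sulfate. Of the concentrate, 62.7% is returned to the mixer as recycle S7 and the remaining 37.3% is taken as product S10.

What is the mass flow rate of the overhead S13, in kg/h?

898.4 kg/h

Overall copper sulfate balance (none leaves overhead): copper sulfate in fresh feed = copper sulfate in product, i.e. 1990×0.305 = (1−0.627)·S1·0.556.
S1 = 606.95/(0.556×0.373) = 2926.6 kg/h.
Recycle S7 = 0.627×2926.6 = 1835 kg/h.
Combined feed S6 = 1990 + 1835 = 3825 kg/h.
Overhead S13 = S6 − S1 = 3825 − 2926.6 = 898.36 kg/h.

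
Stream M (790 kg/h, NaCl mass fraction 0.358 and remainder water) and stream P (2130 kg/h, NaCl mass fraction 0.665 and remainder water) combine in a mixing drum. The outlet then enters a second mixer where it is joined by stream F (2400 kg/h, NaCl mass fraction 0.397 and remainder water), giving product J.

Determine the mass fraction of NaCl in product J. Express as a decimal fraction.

Overall, product flow = 5320 kg/h.
NaCl in = 790×0.358 + 2130×0.665 + 2400×0.397 = 2652.1 kg/h.
NaCl fraction in J = 0.499.

0.499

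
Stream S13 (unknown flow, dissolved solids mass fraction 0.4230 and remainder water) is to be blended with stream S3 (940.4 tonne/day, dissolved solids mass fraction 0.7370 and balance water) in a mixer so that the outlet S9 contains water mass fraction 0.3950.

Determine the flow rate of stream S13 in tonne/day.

Let S13 be the unknown flow. Total out = 940.4 + S13.
water balance: 247.33 + 0.577·S13 = 0.395·(940.4 + S13)
(0.577 − 0.395)·S13 = 0.395×940.4 − 247.33 = 124.13
S13 = 124.13 / 0.182 = 682.05 tonne/day

682 tonne/day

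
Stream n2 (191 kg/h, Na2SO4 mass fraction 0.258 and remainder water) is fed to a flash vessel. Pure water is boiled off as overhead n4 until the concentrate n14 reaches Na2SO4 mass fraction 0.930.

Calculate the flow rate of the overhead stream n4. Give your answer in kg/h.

138 kg/h

Na2SO4 is conserved: 191×0.258 = 49.278 kg/h all reports to the concentrate.
Concentrate = 49.278/(target fraction) = 52.987 kg/h.
Overhead = 191 − 52.987 = 138.01 kg/h.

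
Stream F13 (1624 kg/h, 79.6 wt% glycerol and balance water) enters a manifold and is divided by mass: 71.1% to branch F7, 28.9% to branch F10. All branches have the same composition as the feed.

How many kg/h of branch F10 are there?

469.3 kg/h

Branch F10 flow = 0.289×1624 = 469.34 kg/h.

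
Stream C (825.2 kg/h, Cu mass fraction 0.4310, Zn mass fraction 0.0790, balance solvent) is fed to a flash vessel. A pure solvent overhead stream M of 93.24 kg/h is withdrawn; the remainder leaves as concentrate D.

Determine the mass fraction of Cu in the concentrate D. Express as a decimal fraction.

Cu is not removed: 825.2×0.431 = 355.66 kg/h of Cu enters D.
Concentrate = 825.2 − 93.24 = 731.96 kg/h.
Mass fraction = 355.66/731.96 = 0.4859.

0.4859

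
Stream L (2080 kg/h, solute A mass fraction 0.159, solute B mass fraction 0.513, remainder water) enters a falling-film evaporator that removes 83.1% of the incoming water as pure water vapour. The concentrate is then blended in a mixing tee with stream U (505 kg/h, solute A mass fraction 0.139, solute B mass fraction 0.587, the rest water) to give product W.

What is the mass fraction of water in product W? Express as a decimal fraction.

Vapour removed = 0.831×0.328×2080 = 566.94 kg/h; concentrate = 1513.1 kg/h.
water reaching the mixer = 115.3 (from concentrate) + 505×0.274 = 253.67 kg/h.
Product flow = 1513.1 + 505 = 2018.1 kg/h; water fraction = 0.126.

0.126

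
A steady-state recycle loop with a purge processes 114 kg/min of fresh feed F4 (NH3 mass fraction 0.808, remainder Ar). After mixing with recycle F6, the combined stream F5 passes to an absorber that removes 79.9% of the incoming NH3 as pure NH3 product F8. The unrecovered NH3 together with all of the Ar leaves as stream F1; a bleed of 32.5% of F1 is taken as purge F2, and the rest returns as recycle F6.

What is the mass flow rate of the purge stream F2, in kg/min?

Ar enters only via F4 and leaves only via the purge: 114×0.192 = 0.325×(Ar in F1), and the absorber passes all Ar, so Ar in F5 = Ar in F1 = 67.348 kg/min.
NH3 in F5: m_A = 114×0.808 + (1−0.325)·(1−0.799)·m_A, so m_A = 92.112/0.8643 = 106.57 kg/min.
F1 = (1−0.799)×106.57 + 67.348 = 88.768 kg/min.
Purge F2 = 0.325×88.768 = 28.85 kg/min.

28.85 kg/min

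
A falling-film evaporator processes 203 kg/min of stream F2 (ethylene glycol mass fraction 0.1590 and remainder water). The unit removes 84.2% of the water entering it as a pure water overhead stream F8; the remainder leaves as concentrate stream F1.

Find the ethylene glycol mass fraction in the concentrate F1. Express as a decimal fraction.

ethylene glycol is not removed: 203×0.159 = 32.277 kg/min of ethylene glycol enters F1.
water entering = 203×0.841 = 170.72 kg/min; overhead removed = 0.842×170.72 = 143.75 kg/min.
Concentrate = 203 − 143.75 = 59.251 kg/min.
Mass fraction = 32.277/59.251 = 0.5447.

0.5447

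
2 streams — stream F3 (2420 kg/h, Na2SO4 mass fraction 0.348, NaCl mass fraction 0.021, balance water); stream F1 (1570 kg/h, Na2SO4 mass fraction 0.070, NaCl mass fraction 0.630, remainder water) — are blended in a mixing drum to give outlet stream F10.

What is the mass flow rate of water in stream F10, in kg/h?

1998 kg/h

water out = water in = 2420×0.631 + 1570×0.300 = 1998 kg/h.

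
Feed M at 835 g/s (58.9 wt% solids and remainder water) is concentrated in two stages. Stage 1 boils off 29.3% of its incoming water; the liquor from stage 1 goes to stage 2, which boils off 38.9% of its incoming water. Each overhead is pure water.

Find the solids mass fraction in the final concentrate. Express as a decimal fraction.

0.7684

water in feed = 835×0.411 = 343.19 g/s.
After stage 1: water left = (1−0.293)×343.19 = 242.63; stream total = 734.45 g/s.
After stage 2: water left = (1−0.389)×242.63 = 148.25; final concentrate = 640.06 g/s.
solids fraction = 491.81/640.06 = 0.7684.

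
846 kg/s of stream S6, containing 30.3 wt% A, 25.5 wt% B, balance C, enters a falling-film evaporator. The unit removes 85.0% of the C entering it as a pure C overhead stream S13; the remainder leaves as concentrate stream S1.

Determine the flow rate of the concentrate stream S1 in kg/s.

C entering = 846×0.442 = 373.93 kg/s; overhead removed = 0.850×373.93 = 317.84 kg/s.
Concentrate = 846 − 317.84 = 528.16 kg/s.

528.2 kg/s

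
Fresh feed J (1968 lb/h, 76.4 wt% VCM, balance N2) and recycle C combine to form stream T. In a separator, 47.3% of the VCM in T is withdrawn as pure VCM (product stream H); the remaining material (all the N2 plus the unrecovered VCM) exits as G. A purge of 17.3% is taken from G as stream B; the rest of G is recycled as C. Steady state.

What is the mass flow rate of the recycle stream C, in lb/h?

3382 lb/h

N2 enters only via J and leaves only via the purge: 1968×0.236 = 0.173×(N2 in G), and the separator passes all N2, so N2 in T = N2 in G = 2684.7 lb/h.
VCM in T: m_A = 1968×0.764 + (1−0.173)·(1−0.473)·m_A, so m_A = 1503.6/0.5642 = 2665.1 lb/h.
G = (1−0.473)×2665.1 + 2684.7 = 4089.2 lb/h.
Recycle C = (1−0.173)×4089.2 = 3381.7 lb/h.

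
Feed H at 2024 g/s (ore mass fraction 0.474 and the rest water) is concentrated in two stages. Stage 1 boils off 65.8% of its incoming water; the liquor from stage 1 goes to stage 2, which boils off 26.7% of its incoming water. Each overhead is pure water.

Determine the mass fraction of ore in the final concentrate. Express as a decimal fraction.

0.782

water in feed = 2024×0.526 = 1064.6 g/s.
After stage 1: water left = (1−0.658)×1064.6 = 364.1; stream total = 1323.5 g/s.
After stage 2: water left = (1−0.267)×364.1 = 266.89; final concentrate = 1226.3 g/s.
ore fraction = 959.38/1226.3 = 0.782.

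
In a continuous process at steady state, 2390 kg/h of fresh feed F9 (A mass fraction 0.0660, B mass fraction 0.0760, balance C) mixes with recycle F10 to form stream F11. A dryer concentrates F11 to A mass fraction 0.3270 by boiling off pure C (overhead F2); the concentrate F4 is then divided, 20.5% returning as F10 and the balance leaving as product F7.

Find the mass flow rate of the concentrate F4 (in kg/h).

606.8 kg/h

Overall A balance (none leaves overhead): A in fresh feed = A in product, i.e. 2390×0.066 = (1−0.205)·F4·0.327.
F4 = 157.74/(0.327×0.795) = 606.77 kg/h.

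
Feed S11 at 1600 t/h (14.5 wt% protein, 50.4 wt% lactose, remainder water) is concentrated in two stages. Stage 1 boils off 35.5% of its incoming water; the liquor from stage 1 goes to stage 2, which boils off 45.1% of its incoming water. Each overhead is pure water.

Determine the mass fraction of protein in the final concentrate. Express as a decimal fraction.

water in feed = 1600×0.351 = 561.6 t/h.
After stage 1: water left = (1−0.355)×561.6 = 362.23; stream total = 1400.6 t/h.
After stage 2: water left = (1−0.451)×362.23 = 198.87; final concentrate = 1237.3 t/h.
protein fraction = 232/1237.3 = 0.188.

0.188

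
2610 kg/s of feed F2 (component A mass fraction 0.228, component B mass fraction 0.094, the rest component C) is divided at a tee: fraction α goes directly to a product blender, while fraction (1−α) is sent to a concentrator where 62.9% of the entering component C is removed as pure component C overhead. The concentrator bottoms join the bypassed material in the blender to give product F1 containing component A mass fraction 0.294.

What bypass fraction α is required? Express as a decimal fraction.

0.474

All 2610×0.228 = 595.08 kg/s of component A reaches F1, so F1 = 595.08/0.294 = 2024.1 kg/s and vapour = 585.92 kg/s.
The evaporator receives (1−α)·2610 of feed at 0.678 component C and removes 0.629 of that component C:
0.629×0.678×(1−α)×2610 = 585.92
(1−α) = 585.92/1113.1 = 0.5264;  α = 0.4736.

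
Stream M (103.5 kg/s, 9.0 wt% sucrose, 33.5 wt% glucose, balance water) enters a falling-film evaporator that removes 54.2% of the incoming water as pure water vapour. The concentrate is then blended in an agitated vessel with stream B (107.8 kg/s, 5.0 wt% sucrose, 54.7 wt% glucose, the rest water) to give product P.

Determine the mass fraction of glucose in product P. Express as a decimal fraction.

Vapour removed = 0.542×0.575×103.5 = 32.256 kg/s; concentrate = 71.244 kg/s.
glucose reaching the mixer = 34.672 (from concentrate) + 107.8×0.547 = 93.639 kg/s.
Product flow = 71.244 + 107.8 = 179.04 kg/s; glucose fraction = 0.523.

0.523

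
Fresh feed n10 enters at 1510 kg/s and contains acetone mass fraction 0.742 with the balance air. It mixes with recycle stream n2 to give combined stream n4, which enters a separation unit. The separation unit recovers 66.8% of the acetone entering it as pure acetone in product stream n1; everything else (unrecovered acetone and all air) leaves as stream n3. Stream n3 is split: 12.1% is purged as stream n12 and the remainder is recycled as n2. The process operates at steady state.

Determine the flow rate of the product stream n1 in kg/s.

1057 kg/s

acetone in n4: m_A = 1510×0.742 + (1−0.121)·(1−0.668)·m_A, so m_A = 1120.4/0.7082 = 1582.1 kg/s.
Product n1 = 0.668×1582.1 = 1056.9 kg/s.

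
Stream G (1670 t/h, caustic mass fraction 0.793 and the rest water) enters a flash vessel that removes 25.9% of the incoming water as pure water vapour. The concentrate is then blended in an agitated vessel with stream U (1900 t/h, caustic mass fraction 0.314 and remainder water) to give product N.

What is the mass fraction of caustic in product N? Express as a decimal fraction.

Vapour removed = 0.259×0.207×1670 = 89.534 t/h; concentrate = 1580.5 t/h.
caustic reaching the mixer = 1324.3 (from concentrate) + 1900×0.314 = 1920.9 t/h.
Product flow = 1580.5 + 1900 = 3480.5 t/h; caustic fraction = 0.552.

0.552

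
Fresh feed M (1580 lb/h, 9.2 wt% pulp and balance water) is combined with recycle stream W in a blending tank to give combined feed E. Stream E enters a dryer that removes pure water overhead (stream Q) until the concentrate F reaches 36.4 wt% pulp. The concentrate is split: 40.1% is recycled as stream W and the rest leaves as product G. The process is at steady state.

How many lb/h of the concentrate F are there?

666.7 lb/h

Overall pulp balance (none leaves overhead): pulp in fresh feed = pulp in product, i.e. 1580×0.092 = (1−0.401)·F·0.364.
F = 145.36/(0.364×0.599) = 666.68 lb/h.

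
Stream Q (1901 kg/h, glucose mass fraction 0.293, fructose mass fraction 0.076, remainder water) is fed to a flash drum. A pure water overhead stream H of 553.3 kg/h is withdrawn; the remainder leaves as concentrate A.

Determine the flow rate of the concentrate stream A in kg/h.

1348 kg/h

Concentrate = 1901 − 553.3 = 1347.7 kg/h.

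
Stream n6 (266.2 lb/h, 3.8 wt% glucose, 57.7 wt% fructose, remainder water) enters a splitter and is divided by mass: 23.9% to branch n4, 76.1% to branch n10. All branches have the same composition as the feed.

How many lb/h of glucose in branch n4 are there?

Branch n4 total = 0.239×266.2 = 63.622 lb/h.
glucose in n4 = 0.038×63.622 = 2.4176 lb/h.

2.418 lb/h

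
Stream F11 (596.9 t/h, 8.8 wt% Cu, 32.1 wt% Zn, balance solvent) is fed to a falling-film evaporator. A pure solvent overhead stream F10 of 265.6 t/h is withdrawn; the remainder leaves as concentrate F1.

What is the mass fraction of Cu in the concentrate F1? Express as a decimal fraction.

Cu is not removed: 596.9×0.088 = 52.527 t/h of Cu enters F1.
Concentrate = 596.9 − 265.6 = 331.3 t/h.
Mass fraction = 52.527/331.3 = 0.1585.

0.1585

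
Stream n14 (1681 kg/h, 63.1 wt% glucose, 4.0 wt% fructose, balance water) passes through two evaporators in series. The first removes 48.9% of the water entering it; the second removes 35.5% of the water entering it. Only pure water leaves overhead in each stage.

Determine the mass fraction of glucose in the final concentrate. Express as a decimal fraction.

0.810

water in feed = 1681×0.329 = 553.05 kg/h.
After stage 1: water left = (1−0.489)×553.05 = 282.61; stream total = 1410.6 kg/h.
After stage 2: water left = (1−0.355)×282.61 = 182.28; final concentrate = 1310.2 kg/h.
glucose fraction = 1060.7/1310.2 = 0.810.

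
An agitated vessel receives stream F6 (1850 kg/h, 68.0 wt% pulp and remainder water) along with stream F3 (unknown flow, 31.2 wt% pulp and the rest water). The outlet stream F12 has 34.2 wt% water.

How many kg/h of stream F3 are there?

Let F3 be the unknown flow. Total out = 1850 + F3.
water balance: 592 + 0.688·F3 = 0.342·(1850 + F3)
(0.688 − 0.342)·F3 = 0.342×1850 − 592 = 40.7
F3 = 40.7 / 0.346 = 117.63 kg/h

117.6 kg/h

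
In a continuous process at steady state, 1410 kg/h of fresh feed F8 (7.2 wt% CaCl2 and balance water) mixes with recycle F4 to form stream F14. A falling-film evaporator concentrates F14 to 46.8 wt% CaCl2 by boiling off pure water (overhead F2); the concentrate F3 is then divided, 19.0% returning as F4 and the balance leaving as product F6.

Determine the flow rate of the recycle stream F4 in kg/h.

Overall CaCl2 balance (none leaves overhead): CaCl2 in fresh feed = CaCl2 in product, i.e. 1410×0.072 = (1−0.190)·F3·0.468.
F3 = 101.52/(0.468×0.810) = 267.81 kg/h.
Recycle F4 = 0.190×267.81 = 50.883 kg/h.

50.88 kg/h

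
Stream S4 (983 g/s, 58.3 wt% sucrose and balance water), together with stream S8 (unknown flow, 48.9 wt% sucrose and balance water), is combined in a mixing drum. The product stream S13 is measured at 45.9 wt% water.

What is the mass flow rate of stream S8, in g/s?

Let S8 be the unknown flow. Total out = 983 + S8.
water balance: 409.91 + 0.511·S8 = 0.459·(983 + S8)
(0.511 − 0.459)·S8 = 0.459×983 − 409.91 = 41.286
S8 = 41.286 / 0.052 = 793.96 g/s

794 g/s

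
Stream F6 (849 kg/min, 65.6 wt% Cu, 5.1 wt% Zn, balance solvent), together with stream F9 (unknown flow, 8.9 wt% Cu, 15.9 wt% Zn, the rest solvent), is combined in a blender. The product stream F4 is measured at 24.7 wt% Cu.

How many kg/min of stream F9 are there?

Let F9 be the unknown flow. Total out = 849 + F9.
Cu balance: 556.94 + 0.089·F9 = 0.247·(849 + F9)
(0.089 − 0.247)·F9 = 0.247×849 − 556.94 = -347.24
F9 = -347.24 / -0.158 = 2197.7 kg/min

2198 kg/min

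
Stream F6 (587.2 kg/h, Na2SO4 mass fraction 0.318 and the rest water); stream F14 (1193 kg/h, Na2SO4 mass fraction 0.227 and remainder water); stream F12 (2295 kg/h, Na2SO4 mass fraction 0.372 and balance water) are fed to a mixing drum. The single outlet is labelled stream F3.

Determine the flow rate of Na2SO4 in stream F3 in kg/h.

Na2SO4 out = Na2SO4 in = 587.2×0.318 + 1193×0.227 + 2295×0.372 = 1311.3 kg/h.

1311 kg/h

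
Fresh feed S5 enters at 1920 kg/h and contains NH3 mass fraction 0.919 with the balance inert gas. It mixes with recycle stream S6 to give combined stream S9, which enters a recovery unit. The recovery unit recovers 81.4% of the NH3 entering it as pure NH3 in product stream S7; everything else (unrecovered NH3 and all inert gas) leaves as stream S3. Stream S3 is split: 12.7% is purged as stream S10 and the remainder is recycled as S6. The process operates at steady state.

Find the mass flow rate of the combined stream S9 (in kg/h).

3331 kg/h

inert gas enters only via S5 and leaves only via the purge: 1920×0.081 = 0.127×(inert gas in S3), and the recovery unit passes all inert gas, so inert gas in S9 = inert gas in S3 = 1224.6 kg/h.
NH3 in S9: m_A = 1920×0.919 + (1−0.127)·(1−0.814)·m_A, so m_A = 1764.5/0.8376 = 2106.5 kg/h.
S9 = 2106.5 + 1224.6 = 3331.1 kg/h.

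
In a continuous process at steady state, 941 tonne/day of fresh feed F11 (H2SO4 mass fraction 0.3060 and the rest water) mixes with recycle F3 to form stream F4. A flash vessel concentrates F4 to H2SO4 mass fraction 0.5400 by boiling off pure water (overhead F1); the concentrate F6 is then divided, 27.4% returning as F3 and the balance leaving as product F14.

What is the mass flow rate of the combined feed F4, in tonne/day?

Overall H2SO4 balance (none leaves overhead): H2SO4 in fresh feed = H2SO4 in product, i.e. 941×0.306 = (1−0.274)·F6·0.540.
F6 = 287.95/(0.540×0.726) = 734.48 tonne/day.
Recycle F3 = 0.274×734.48 = 201.25 tonne/day.
Combined feed F4 = 941 + 201.25 = 1142.2 tonne/day.

1142 tonne/day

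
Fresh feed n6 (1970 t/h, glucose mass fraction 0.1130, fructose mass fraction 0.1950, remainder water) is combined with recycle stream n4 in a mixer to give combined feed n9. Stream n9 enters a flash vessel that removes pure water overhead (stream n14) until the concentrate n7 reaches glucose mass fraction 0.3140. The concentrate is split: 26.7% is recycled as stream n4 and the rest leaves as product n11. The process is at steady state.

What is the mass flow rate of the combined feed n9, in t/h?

2228 t/h

Overall glucose balance (none leaves overhead): glucose in fresh feed = glucose in product, i.e. 1970×0.113 = (1−0.267)·n7·0.314.
n7 = 222.61/(0.314×0.733) = 967.19 t/h.
Recycle n4 = 0.267×967.19 = 258.24 t/h.
Combined feed n9 = 1970 + 258.24 = 2228.2 t/h.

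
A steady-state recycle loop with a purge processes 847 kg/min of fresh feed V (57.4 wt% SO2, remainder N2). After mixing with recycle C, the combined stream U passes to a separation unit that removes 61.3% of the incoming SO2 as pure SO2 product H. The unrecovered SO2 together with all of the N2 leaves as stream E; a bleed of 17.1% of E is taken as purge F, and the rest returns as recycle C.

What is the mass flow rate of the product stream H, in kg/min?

438.8 kg/min

SO2 in U: m_A = 847×0.574 + (1−0.171)·(1−0.613)·m_A, so m_A = 486.18/0.6792 = 715.83 kg/min.
Product H = 0.613×715.83 = 438.81 kg/min.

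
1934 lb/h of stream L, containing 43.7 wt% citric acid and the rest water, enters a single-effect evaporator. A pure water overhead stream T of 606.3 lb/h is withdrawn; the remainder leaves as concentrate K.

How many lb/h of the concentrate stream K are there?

Concentrate = 1934 − 606.3 = 1327.7 lb/h.

1328 lb/h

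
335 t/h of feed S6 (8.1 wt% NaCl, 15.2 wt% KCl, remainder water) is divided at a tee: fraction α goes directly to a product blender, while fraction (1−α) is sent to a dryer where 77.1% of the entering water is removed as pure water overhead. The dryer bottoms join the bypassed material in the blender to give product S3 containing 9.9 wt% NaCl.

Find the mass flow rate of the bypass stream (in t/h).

232 t/h

All 335×0.081 = 27.135 t/h of NaCl reaches S3, so S3 = 27.135/0.099 = 274.09 t/h and vapour = 60.909 t/h.
The evaporator receives (1−α)·335 of feed at 0.767 water and removes 0.771 of that water:
0.771×0.767×(1−α)×335 = 60.909
(1−α) = 60.909/198.1 = 0.3075;  α = 0.6925.
Bypass flow = 0.6925×335 = 232 t/h.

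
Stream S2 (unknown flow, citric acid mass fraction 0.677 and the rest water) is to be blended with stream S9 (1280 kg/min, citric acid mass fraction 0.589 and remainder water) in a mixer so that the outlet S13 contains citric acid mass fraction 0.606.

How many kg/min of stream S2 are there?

Let S2 be the unknown flow. Total out = 1280 + S2.
citric acid balance: 753.92 + 0.677·S2 = 0.606·(1280 + S2)
(0.677 − 0.606)·S2 = 0.606×1280 − 753.92 = 21.76
S2 = 21.76 / 0.071 = 306.48 kg/min

306.5 kg/min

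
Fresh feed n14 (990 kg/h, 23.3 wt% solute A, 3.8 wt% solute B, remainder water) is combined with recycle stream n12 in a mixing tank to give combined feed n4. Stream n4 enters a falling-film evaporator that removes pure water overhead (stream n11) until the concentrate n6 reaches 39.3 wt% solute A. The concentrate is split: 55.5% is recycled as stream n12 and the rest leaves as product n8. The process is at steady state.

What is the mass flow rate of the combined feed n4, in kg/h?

1722 kg/h

Overall solute A balance (none leaves overhead): solute A in fresh feed = solute A in product, i.e. 990×0.233 = (1−0.555)·n6·0.393.
n6 = 230.67/(0.393×0.445) = 1319 kg/h.
Recycle n12 = 0.555×1319 = 732.03 kg/h.
Combined feed n4 = 990 + 732.03 = 1722 kg/h.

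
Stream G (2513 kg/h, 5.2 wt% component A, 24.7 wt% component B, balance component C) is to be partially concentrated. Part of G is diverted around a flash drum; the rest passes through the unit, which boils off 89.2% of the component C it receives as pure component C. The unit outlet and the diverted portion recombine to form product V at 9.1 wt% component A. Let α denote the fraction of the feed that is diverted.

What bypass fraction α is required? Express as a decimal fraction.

0.315

All 2513×0.052 = 130.68 kg/h of component A reaches V, so V = 130.68/0.091 = 1436 kg/h and vapour = 1077 kg/h.
The evaporator receives (1−α)·2513 of feed at 0.701 component C and removes 0.892 of that component C:
0.892×0.701×(1−α)×2513 = 1077
(1−α) = 1077/1571.4 = 0.6854;  α = 0.3146.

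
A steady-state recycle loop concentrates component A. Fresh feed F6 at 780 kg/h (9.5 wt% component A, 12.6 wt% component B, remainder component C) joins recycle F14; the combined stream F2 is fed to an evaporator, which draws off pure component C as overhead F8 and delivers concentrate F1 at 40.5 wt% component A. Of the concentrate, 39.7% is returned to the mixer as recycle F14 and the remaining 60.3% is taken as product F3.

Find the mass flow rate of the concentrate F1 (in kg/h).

Overall component A balance (none leaves overhead): component A in fresh feed = component A in product, i.e. 780×0.095 = (1−0.397)·F1·0.405.
F1 = 74.1/(0.405×0.603) = 303.42 kg/h.

303.4 kg/h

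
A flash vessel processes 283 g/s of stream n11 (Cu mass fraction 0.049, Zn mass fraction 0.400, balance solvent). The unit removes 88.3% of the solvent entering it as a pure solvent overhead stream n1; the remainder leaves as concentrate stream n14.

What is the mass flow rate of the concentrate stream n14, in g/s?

145.3 g/s

solvent entering = 283×0.551 = 155.93 g/s; overhead removed = 0.883×155.93 = 137.69 g/s.
Concentrate = 283 − 137.69 = 145.31 g/s.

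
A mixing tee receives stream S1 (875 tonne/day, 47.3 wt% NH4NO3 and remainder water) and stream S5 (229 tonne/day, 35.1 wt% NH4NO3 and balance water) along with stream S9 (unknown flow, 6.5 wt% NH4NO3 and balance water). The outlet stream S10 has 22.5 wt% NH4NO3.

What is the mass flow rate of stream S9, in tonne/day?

Let S9 be the unknown flow. Total out = 1104 + S9.
NH4NO3 balance: 494.25 + 0.065·S9 = 0.225·(1104 + S9)
(0.065 − 0.225)·S9 = 0.225×1104 − 494.25 = -245.85
S9 = -245.85 / -0.160 = 1536.6 tonne/day

1537 tonne/day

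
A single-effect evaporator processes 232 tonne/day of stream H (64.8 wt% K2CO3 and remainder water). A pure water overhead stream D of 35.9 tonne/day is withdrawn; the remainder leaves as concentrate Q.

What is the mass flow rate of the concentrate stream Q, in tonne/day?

196.1 tonne/day

Concentrate = 232 − 35.9 = 196.1 tonne/day.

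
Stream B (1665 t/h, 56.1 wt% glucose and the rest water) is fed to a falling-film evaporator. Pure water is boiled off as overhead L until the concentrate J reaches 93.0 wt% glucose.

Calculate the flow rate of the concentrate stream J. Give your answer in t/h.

1004 t/h

glucose is conserved: 1665×0.561 = 934.07 t/h all reports to the concentrate.
Concentrate = 934.07/(target fraction) = 1004.4 t/h.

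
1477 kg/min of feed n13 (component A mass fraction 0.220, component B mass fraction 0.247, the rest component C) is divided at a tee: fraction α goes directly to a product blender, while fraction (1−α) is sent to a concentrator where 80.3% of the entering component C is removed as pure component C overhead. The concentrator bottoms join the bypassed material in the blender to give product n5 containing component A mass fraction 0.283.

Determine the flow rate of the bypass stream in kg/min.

All 1477×0.220 = 324.94 kg/min of component A reaches n5, so n5 = 324.94/0.283 = 1148.2 kg/min and vapour = 328.8 kg/min.
The evaporator receives (1−α)·1477 of feed at 0.533 component C and removes 0.803 of that component C:
0.803×0.533×(1−α)×1477 = 328.8
(1−α) = 328.8/632.15 = 0.5201;  α = 0.4799.
Bypass flow = 0.4799×1477 = 708.77 kg/min.

708.8 kg/min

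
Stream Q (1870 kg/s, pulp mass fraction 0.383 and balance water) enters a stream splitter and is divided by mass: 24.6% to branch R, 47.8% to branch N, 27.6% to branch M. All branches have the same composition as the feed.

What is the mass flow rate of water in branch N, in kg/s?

551.5 kg/s

Branch N total = 0.478×1870 = 893.86 kg/s.
water in N = 0.617×893.86 = 551.51 kg/s.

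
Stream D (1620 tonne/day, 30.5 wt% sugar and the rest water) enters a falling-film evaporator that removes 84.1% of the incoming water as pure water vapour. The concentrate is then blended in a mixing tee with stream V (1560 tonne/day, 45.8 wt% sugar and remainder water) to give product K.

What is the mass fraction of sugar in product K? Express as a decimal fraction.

Vapour removed = 0.841×0.695×1620 = 946.88 tonne/day; concentrate = 673.12 tonne/day.
sugar reaching the mixer = 494.1 (from concentrate) + 1560×0.458 = 1208.6 tonne/day.
Product flow = 673.12 + 1560 = 2233.1 tonne/day; sugar fraction = 0.541.

0.541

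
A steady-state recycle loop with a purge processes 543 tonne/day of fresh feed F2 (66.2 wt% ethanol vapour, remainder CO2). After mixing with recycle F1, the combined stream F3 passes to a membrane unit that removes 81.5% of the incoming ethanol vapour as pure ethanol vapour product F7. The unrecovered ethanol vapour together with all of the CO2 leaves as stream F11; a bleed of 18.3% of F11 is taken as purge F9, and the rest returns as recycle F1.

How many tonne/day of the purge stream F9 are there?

197.9 tonne/day

CO2 enters only via F2 and leaves only via the purge: 543×0.338 = 0.183×(CO2 in F11), and the membrane unit passes all CO2, so CO2 in F3 = CO2 in F11 = 1002.9 tonne/day.
ethanol vapour in F3: m_A = 543×0.662 + (1−0.183)·(1−0.815)·m_A, so m_A = 359.47/0.8489 = 423.47 tonne/day.
F11 = (1−0.815)×423.47 + 1002.9 = 1081.3 tonne/day.
Purge F9 = 0.183×1081.3 = 197.87 tonne/day.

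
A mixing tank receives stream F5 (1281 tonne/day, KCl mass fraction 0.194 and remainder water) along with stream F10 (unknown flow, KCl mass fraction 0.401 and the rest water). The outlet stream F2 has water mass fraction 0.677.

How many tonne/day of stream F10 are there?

Let F10 be the unknown flow. Total out = 1281 + F10.
water balance: 1032.5 + 0.599·F10 = 0.677·(1281 + F10)
(0.599 − 0.677)·F10 = 0.677×1281 − 1032.5 = -165.25
F10 = -165.25 / -0.078 = 2118.6 tonne/day

2119 tonne/day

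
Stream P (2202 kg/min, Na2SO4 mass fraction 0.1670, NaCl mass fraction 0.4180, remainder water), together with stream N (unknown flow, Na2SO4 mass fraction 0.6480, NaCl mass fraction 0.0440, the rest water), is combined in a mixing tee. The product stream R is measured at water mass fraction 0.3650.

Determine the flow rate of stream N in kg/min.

1932 kg/min

Let N be the unknown flow. Total out = 2202 + N.
water balance: 913.83 + 0.308·N = 0.365·(2202 + N)
(0.308 − 0.365)·N = 0.365×2202 − 913.83 = -110.1
N = -110.1 / -0.057 = 1931.6 kg/min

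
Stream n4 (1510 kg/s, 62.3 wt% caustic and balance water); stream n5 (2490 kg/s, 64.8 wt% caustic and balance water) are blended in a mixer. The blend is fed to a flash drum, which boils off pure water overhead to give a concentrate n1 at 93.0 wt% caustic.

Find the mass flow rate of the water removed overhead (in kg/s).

1253 kg/s

caustic entering = 1510×0.623 + 2490×0.648 = 2554.2 kg/s.
All caustic reports to n1, so n1 = 2554.2/0.930 = 2746.5 kg/s.
Total feed = 4000 kg/s; overhead = 4000 − 2746.5 = 1253.5 kg/s.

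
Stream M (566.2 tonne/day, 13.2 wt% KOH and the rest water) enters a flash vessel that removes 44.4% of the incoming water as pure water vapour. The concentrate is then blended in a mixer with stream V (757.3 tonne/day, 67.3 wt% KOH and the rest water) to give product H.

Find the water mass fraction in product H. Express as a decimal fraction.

Vapour removed = 0.444×0.868×566.2 = 218.21 tonne/day; concentrate = 347.99 tonne/day.
water reaching the mixer = 273.25 (from concentrate) + 757.3×0.327 = 520.89 tonne/day.
Product flow = 347.99 + 757.3 = 1105.3 tonne/day; water fraction = 0.4713.

0.4713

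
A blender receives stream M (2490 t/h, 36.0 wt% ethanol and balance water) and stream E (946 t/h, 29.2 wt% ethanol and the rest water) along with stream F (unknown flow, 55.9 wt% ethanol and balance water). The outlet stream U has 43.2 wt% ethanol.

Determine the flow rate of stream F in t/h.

Let F be the unknown flow. Total out = 3436 + F.
ethanol balance: 1172.6 + 0.559·F = 0.432·(3436 + F)
(0.559 − 0.432)·F = 0.432×3436 − 1172.6 = 311.72
F = 311.72 / 0.127 = 2454.5 t/h

2454 t/h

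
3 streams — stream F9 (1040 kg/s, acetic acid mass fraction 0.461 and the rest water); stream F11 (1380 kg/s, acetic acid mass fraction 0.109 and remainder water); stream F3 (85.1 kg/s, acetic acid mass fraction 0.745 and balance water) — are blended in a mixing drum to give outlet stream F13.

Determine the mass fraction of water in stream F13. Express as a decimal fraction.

0.723

Total flow out = 1040 + 1380 + 85.1 = 2505.1 kg/s.
water in = 1040×0.539 + 1380×0.891 + 85.1×0.255 = 1811.8 kg/s.
water mass fraction in F13 = 1811.8/2505.1 = 0.723.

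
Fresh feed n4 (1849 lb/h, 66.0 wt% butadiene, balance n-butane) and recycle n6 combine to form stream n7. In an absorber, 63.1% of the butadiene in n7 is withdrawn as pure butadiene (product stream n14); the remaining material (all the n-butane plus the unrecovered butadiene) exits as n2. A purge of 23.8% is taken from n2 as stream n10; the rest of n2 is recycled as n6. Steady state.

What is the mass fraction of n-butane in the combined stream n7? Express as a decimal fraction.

0.609

n-butane enters only via n4 and leaves only via the purge: 1849×0.340 = 0.238×(n-butane in n2), and the absorber passes all n-butane, so n-butane in n7 = n-butane in n2 = 2641.4 lb/h.
butadiene in n7: m_A = 1849×0.660 + (1−0.238)·(1−0.631)·m_A, so m_A = 1220.3/0.7188 = 1697.7 lb/h.
n7 = 1697.7 + 2641.4 = 4339.1 lb/h.
n-butane fraction in n7 = 2641.4/4339.1 = 0.609.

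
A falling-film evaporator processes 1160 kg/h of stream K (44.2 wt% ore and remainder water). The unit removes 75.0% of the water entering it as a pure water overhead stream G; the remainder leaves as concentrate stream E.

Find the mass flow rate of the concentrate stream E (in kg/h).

674.5 kg/h

water entering = 1160×0.558 = 647.28 kg/h; overhead removed = 0.750×647.28 = 485.46 kg/h.
Concentrate = 1160 − 485.46 = 674.54 kg/h.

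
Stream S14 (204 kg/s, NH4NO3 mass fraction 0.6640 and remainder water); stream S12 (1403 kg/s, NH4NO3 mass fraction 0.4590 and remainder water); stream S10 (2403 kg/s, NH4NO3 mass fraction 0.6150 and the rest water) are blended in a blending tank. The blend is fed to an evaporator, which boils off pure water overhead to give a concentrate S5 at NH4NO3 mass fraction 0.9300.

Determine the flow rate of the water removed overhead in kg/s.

1583 kg/s

NH4NO3 entering = 204×0.664 + 1403×0.459 + 2403×0.615 = 2257.3 kg/s.
All NH4NO3 reports to S5, so S5 = 2257.3/0.930 = 2427.2 kg/s.
Total feed = 4010 kg/s; overhead = 4010 − 2427.2 = 1582.8 kg/s.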